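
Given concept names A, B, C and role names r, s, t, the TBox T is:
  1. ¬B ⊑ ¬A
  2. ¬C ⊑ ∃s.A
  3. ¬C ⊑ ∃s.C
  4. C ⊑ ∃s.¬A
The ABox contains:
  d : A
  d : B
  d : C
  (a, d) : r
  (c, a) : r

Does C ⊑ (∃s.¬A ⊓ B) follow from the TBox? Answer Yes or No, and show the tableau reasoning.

No

1. C ⊑ (∃s.¬A ⊓ B)  ⇔  (C ⊓ (∀s.A ⊔ ¬B)) unsat w.r.t. T
   apply at x₀: C⊑∃s.¬A
   open: L(x₀) ⊇ {C, ¬A, ¬B, ∃s.¬A} (+ ∃-successors)
2. Hence C ⊑ (∃s.¬A ⊓ B): not entailed.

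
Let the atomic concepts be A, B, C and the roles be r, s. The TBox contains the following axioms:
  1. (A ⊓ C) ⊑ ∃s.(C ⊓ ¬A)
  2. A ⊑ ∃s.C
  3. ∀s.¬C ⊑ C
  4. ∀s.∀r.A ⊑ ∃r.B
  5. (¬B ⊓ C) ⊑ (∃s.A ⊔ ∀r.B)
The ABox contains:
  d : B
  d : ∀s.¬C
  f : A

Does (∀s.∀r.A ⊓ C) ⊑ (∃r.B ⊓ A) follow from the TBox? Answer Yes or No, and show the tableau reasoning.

No

1. (∀s.∀r.A ⊓ C) ⊑ (∃r.B ⊓ A)  ⇔  ((∀s.∀r.A ⊓ C) ⊓ (∀r.¬B ⊔ ¬A)) unsat w.r.t. T
   apply at x₀: ∀s.∀r.A⊑∃r.B
   open: L(x₀) ⊇ {B, C, ¬A, ∀s.∀r.A, ∃r.B} (+ ∃-successors)
2. Hence (∀s.∀r.A ⊓ C) ⊑ (∃r.B ⊓ A): not entailed.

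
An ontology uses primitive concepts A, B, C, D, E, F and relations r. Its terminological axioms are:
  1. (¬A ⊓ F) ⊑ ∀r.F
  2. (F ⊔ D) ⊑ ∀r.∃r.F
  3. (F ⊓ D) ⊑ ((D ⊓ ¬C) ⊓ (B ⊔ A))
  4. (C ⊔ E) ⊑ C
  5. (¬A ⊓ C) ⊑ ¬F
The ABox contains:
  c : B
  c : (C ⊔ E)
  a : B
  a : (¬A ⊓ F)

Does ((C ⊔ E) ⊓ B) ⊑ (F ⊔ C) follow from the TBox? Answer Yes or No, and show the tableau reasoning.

1. ((C ⊔ E) ⊓ B) ⊑ (F ⊔ C)  ⇔  (((C ⊔ E) ⊓ B) ⊓ (¬F ⊓ ¬C)) unsat w.r.t. T
   all branches close; clash {C, ¬C} at x₀
2. Hence ((C ⊔ E) ⊓ B) ⊑ (F ⊔ C): entailed.

Yes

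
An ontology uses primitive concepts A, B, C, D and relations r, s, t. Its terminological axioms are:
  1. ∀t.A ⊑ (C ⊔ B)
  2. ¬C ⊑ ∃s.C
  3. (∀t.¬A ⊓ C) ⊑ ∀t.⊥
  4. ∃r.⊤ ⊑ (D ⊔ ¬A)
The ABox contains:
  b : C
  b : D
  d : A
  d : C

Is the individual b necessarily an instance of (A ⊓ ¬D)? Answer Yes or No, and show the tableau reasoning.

No

1. b : (A ⊓ ¬D)?  L(b) = {C, D} ∪ {(¬A ⊔ D)}
   open: L(b) ⊇ {C, D, ∀r.⊥, ∃t.A, ∃t.¬A} (+ ∃-successors) — b ∉ (A ⊓ ¬D) possible
2. Hence b : (A ⊓ ¬D): not entailed.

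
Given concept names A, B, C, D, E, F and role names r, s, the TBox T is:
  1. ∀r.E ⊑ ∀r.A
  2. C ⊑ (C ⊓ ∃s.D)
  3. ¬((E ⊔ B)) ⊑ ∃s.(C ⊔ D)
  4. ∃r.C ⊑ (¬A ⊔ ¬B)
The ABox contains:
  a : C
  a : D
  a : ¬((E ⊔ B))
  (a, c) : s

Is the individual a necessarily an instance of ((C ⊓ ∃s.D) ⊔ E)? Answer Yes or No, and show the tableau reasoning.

1. a : ((C ⊓ ∃s.D) ⊔ E)?  L(a) = {C, D, ¬((E ⊔ B))} ∪ {((¬C ⊔ ∀s.¬D) ⊓ ¬E)}
   clash {D, ¬D} at an ∃-successor — a ∈ ((C ⊓ ∃s.D) ⊔ E)
2. Hence a : ((C ⊓ ∃s.D) ⊔ E): entailed.

Yes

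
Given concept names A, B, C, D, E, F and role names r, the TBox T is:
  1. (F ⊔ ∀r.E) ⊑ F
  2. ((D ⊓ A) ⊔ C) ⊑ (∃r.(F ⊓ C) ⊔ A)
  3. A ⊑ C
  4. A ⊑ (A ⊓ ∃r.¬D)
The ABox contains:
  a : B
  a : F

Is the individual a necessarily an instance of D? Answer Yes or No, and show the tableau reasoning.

No

1. a : D?  L(a) = {B, F} ∪ {¬D}
   open: L(a) ⊇ {B, F, ¬A, ¬C, ¬D} — a ∉ D possible
2. Hence a : D: not entailed.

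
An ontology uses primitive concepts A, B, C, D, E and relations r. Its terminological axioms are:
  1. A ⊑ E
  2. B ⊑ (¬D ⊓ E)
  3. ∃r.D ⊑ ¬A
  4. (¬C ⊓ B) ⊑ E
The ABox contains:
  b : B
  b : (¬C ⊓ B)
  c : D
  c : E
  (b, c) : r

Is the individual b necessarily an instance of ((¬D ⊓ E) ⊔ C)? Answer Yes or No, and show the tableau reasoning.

1. b : ((¬D ⊓ E) ⊔ C)?  L(b) = {B, (¬C ⊓ B)} ∪ {((D ⊔ ¬E) ⊓ ¬C)}
   clash {E, ¬E} at b — b ∈ ((¬D ⊓ E) ⊔ C)
2. Hence b : ((¬D ⊓ E) ⊔ C): entailed.

Yes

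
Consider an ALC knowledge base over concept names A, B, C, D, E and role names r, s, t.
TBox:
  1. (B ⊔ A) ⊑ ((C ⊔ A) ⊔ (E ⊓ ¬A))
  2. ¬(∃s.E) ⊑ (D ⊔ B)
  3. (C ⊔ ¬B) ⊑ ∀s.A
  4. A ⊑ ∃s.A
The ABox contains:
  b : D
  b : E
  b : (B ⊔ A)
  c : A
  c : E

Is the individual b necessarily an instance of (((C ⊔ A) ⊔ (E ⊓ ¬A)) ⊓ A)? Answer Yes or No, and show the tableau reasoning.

No

1. b : (((C ⊔ A) ⊔ (E ⊓ ¬A)) ⊓ A)?  L(b) = {D, E, (B ⊔ A)} ∪ {(((¬C ⊓ ¬A) ⊓ (¬E ⊔ A)) ⊔ ¬A)}
   apply at b: (B ⊔ A)⊑((C ⊔ A) ⊔ (E ⊓ ¬A))
   open: L(b) ⊇ {B, D, E, ¬A, ¬C, …} (+ ∃-successors) — b ∉ (((C ⊔ A) ⊔ (E ⊓ ¬A)) ⊓ A) possible
2. Hence b : (((C ⊔ A) ⊔ (E ⊓ ¬A)) ⊓ A): not entailed.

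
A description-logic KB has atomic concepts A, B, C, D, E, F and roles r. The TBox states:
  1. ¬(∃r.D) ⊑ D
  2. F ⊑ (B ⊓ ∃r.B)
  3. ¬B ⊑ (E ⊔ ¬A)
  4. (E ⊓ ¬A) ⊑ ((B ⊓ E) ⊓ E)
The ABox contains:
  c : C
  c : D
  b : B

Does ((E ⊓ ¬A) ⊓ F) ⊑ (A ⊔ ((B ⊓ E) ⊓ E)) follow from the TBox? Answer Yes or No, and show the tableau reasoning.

Yes

1. ((E ⊓ ¬A) ⊓ F) ⊑ (A ⊔ ((B ⊓ E) ⊓ E))  ⇔  (((E ⊓ ¬A) ⊓ F) ⊓ (¬A ⊓ ((¬B ⊔ ¬E) ⊔ ¬E))) unsat w.r.t. T
   all branches close; clash {E, ¬E} at x₀
2. Hence ((E ⊓ ¬A) ⊓ F) ⊑ (A ⊔ ((B ⊓ E) ⊓ E)): entailed.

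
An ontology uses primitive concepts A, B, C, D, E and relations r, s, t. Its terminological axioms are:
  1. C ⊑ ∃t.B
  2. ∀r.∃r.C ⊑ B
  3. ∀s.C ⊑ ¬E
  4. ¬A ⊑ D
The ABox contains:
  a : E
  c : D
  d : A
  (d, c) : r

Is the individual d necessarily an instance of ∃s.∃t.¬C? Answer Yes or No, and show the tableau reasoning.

No

1. d : ∃s.∃t.¬C?  L(d) = {A} ∪ {∀s.∀t.C}
   open: L(d) ⊇ {A, ¬C, ∀s.∀t.C, ∃r.∀r.¬C, ∃s.¬C} (+ ∃-successors) — d ∉ ∃s.∃t.¬C possible
2. Hence d : ∃s.∃t.¬C: not entailed.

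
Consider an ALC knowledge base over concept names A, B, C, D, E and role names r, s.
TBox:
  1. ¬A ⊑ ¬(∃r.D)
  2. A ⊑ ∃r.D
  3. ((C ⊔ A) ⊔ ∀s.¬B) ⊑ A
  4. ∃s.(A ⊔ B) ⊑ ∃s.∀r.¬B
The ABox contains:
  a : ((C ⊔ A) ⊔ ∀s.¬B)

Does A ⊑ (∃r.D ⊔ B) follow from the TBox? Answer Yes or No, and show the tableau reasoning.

Yes

1. A ⊑ (∃r.D ⊔ B)  ⇔  (A ⊓ (∀r.¬D ⊓ ¬B)) unsat w.r.t. T
   all branches close; clash {D, ¬D} at an ∃-successor
2. Hence A ⊑ (∃r.D ⊔ B): entailed.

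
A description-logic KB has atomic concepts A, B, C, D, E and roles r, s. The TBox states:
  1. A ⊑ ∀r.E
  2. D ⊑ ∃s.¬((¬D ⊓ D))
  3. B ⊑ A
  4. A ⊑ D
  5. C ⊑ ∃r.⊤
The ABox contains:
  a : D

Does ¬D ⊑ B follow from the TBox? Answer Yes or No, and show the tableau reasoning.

No

1. ¬D ⊑ B  ⇔  (¬D ⊓ ¬B) unsat w.r.t. T
   open: L(x₀) ⊇ {¬A, ¬B, ¬C, ¬D}
2. Hence ¬D ⊑ B: not entailed.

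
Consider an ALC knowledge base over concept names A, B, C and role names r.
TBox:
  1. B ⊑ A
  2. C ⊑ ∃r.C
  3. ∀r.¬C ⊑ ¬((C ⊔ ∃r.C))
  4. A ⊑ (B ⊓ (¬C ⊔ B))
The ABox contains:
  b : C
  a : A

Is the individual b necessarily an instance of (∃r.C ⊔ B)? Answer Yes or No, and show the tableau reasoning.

1. b : (∃r.C ⊔ B)?  L(b) = {C} ∪ {(∀r.¬C ⊓ ¬B)}
   clash {B, ¬B} at b — b ∈ (∃r.C ⊔ B)
2. Hence b : (∃r.C ⊔ B): entailed.

Yes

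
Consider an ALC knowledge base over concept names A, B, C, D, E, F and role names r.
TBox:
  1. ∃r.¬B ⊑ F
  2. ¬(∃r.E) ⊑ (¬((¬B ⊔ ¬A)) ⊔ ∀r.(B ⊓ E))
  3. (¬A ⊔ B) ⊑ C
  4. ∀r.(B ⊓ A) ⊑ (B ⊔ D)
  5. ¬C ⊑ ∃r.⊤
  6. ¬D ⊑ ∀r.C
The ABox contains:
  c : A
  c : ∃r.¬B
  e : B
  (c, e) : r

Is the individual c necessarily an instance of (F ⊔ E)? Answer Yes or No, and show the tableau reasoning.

Yes

1. c : (F ⊔ E)?  L(c) = {A, ∃r.¬B} ∪ {(¬F ⊓ ¬E)}
   clash {F, ¬F} at c — c ∈ (F ⊔ E)
2. Hence c : (F ⊔ E): entailed.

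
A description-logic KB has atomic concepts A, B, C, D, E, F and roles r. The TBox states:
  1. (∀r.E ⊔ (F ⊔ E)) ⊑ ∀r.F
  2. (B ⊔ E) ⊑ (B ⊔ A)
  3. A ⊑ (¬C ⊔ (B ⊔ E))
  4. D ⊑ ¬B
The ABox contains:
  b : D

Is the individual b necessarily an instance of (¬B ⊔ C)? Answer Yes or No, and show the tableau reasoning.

Yes

1. b : (¬B ⊔ C)?  L(b) = {D} ∪ {(B ⊓ ¬C)}
   clash {B, ¬B} at b — b ∈ (¬B ⊔ C)
2. Hence b : (¬B ⊔ C): entailed.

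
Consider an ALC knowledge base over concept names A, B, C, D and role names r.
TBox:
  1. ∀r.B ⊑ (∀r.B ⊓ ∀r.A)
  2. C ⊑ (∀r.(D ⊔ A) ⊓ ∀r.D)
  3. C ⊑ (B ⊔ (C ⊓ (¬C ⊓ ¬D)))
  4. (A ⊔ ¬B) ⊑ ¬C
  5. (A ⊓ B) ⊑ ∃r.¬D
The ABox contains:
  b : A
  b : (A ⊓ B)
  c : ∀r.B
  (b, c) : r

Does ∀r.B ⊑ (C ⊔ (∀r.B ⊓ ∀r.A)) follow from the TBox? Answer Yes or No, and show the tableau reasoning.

1. ∀r.B ⊑ (C ⊔ (∀r.B ⊓ ∀r.A))  ⇔  (∀r.B ⊓ (¬C ⊓ (∃r.¬B ⊔ ∃r.¬A))) unsat w.r.t. T
   all branches close; clash {A, ¬A} at an ∃-successor
2. Hence ∀r.B ⊑ (C ⊔ (∀r.B ⊓ ∀r.A)): entailed.

Yes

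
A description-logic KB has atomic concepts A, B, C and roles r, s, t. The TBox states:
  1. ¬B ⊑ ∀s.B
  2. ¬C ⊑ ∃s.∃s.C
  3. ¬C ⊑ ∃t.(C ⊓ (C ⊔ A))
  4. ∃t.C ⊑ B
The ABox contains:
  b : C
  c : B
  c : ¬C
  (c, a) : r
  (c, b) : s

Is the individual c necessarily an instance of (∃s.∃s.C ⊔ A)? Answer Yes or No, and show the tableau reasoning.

1. c : (∃s.∃s.C ⊔ A)?  L(c) = {B, ¬C} ∪ {(∀s.∀s.¬C ⊓ ¬A)}
   clash {C, ¬C} at an ∃-successor — c ∈ (∃s.∃s.C ⊔ A)
2. Hence c : (∃s.∃s.C ⊔ A): entailed.

Yes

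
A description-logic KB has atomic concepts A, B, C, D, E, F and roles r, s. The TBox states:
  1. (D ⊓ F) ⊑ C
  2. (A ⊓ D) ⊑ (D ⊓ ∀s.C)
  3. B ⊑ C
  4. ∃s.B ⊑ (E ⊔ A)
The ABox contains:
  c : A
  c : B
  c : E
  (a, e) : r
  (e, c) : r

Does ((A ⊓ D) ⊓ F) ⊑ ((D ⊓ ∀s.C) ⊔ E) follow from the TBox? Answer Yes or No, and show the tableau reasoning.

1. ((A ⊓ D) ⊓ F) ⊑ ((D ⊓ ∀s.C) ⊔ E)  ⇔  (((A ⊓ D) ⊓ F) ⊓ ((¬D ⊔ ∃s.¬C) ⊓ ¬E)) unsat w.r.t. T
   all branches close; clash {C, ¬C} at an ∃-successor
2. Hence ((A ⊓ D) ⊓ F) ⊑ ((D ⊓ ∀s.C) ⊔ E): entailed.

Yes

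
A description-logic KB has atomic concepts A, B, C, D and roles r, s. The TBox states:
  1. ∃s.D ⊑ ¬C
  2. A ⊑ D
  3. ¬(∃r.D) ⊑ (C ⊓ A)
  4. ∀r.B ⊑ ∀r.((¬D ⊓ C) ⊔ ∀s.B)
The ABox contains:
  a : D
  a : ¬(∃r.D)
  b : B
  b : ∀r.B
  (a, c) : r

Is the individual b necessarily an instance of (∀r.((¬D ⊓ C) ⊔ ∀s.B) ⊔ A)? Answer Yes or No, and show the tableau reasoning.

Yes

1. b : (∀r.((¬D ⊓ C) ⊔ ∀s.B) ⊔ A)?  L(b) = {B, ∀r.B} ∪ {(∃r.((D ⊔ ¬C) ⊓ ∃s.¬B) ⊓ ¬A)}
   clash {A, ¬A} at b — b ∈ (∀r.((¬D ⊓ C) ⊔ ∀s.B) ⊔ A)
2. Hence b : (∀r.((¬D ⊓ C) ⊔ ∀s.B) ⊔ A): entailed.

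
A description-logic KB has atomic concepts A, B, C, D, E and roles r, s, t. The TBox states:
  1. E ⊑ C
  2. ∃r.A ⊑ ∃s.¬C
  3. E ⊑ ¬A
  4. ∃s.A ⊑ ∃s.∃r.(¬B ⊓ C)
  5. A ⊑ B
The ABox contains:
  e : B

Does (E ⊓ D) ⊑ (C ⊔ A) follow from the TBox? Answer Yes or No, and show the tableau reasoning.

1. (E ⊓ D) ⊑ (C ⊔ A)  ⇔  ((E ⊓ D) ⊓ (¬C ⊓ ¬A)) unsat w.r.t. T
   all branches close; clash {C, ¬C} at x₀
2. Hence (E ⊓ D) ⊑ (C ⊔ A): entailed.

Yes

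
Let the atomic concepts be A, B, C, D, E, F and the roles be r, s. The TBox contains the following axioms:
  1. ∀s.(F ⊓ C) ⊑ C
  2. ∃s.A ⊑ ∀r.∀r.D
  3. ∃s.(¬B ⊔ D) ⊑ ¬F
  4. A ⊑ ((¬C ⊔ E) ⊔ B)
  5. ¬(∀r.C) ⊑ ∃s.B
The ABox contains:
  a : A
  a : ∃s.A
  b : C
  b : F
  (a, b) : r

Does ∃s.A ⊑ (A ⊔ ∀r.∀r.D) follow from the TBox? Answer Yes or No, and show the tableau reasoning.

Yes

1. ∃s.A ⊑ (A ⊔ ∀r.∀r.D)  ⇔  (∃s.A ⊓ (¬A ⊓ ∃r.∃r.¬D)) unsat w.r.t. T
   all branches close; clash {D, ¬D} at an ∃-successor
2. Hence ∃s.A ⊑ (A ⊔ ∀r.∀r.D): entailed.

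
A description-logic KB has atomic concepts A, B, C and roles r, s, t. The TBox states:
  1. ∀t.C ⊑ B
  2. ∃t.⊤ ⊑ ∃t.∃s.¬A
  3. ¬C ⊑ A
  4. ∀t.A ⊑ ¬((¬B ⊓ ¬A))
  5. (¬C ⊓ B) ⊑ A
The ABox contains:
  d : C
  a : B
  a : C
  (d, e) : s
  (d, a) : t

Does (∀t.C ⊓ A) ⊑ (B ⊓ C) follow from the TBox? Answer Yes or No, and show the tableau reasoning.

1. (∀t.C ⊓ A) ⊑ (B ⊓ C)  ⇔  ((∀t.C ⊓ A) ⊓ (¬B ⊔ ¬C)) unsat w.r.t. T
   apply at x₀: ∀t.C⊑B
   open: L(x₀) ⊇ {A, B, ¬C, ∀t.C, ∃t.¬A, …} (+ ∃-successors)
2. Hence (∀t.C ⊓ A) ⊑ (B ⊓ C): not entailed.

No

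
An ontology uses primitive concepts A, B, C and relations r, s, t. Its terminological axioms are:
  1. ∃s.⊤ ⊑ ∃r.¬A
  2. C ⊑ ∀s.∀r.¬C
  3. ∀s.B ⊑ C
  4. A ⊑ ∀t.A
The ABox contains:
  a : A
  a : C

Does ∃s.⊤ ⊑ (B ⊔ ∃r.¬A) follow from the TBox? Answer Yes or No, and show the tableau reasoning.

Yes

1. ∃s.⊤ ⊑ (B ⊔ ∃r.¬A)  ⇔  (∃s.⊤ ⊓ (¬B ⊓ ∀r.A)) unsat w.r.t. T
   all branches close; clash {A, ¬A} at an ∃-successor
2. Hence ∃s.⊤ ⊑ (B ⊔ ∃r.¬A): entailed.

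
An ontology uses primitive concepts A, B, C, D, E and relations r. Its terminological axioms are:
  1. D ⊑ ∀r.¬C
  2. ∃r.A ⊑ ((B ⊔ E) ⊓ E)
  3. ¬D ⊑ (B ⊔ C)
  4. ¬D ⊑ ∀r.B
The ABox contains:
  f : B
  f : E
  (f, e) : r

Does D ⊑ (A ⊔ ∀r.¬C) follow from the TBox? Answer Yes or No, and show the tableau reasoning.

Yes

1. D ⊑ (A ⊔ ∀r.¬C)  ⇔  (D ⊓ (¬A ⊓ ∃r.C)) unsat w.r.t. T
   all branches close; clash {C, ¬C} at an ∃-successor
2. Hence D ⊑ (A ⊔ ∀r.¬C): entailed.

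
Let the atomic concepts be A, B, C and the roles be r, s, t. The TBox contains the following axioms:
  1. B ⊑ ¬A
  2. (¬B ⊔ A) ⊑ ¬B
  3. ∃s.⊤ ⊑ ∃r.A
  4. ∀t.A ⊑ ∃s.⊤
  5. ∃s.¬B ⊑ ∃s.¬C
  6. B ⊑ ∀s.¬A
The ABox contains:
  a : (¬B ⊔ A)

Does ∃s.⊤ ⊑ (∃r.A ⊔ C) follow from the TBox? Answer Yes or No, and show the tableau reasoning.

1. ∃s.⊤ ⊑ (∃r.A ⊔ C)  ⇔  (∃s.⊤ ⊓ (∀r.¬A ⊓ ¬C)) unsat w.r.t. T
   all branches close; clash {A, ¬A} at an ∃-successor
2. Hence ∃s.⊤ ⊑ (∃r.A ⊔ C): entailed.

Yes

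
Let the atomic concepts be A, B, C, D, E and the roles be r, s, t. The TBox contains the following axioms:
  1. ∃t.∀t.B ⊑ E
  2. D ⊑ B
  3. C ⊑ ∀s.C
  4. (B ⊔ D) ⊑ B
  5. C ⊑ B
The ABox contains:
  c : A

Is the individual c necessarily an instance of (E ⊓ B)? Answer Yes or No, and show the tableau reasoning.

No

1. c : (E ⊓ B)?  L(c) = {A} ∪ {(¬E ⊔ ¬B)}
   open: L(c) ⊇ {A, ¬B, ¬C, ¬D, ¬E, …} — c ∉ (E ⊓ B) possible
2. Hence c : (E ⊓ B): not entailed.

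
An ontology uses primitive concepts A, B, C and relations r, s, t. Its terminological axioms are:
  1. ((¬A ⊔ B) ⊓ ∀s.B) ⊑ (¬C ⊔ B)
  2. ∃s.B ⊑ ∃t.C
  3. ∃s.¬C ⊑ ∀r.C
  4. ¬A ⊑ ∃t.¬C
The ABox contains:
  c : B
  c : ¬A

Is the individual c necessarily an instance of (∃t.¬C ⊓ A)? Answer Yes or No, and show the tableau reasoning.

1. c : (∃t.¬C ⊓ A)?  L(c) = {B, ¬A} ∪ {(∀t.C ⊔ ¬A)}
   apply at c: ¬A⊑∃t.¬C
   open: L(c) ⊇ {B, ¬A, ∀s.C, ∀s.¬B, ∃s.¬B, …} (+ ∃-successors) — c ∉ (∃t.¬C ⊓ A) possible
2. Hence c : (∃t.¬C ⊓ A): not entailed.

No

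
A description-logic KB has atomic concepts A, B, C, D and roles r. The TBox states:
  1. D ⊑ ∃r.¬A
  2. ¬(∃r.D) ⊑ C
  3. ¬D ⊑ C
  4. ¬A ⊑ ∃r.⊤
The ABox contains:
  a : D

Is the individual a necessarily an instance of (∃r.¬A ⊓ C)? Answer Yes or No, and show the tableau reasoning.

No

1. a : (∃r.¬A ⊓ C)?  L(a) = {D} ∪ {(∀r.A ⊔ ¬C)}
   apply at a: D⊑∃r.¬A
   open: L(a) ⊇ {A, D, ¬C, ∃r.D, ∃r.¬A} (+ ∃-successors) — a ∉ (∃r.¬A ⊓ C) possible
2. Hence a : (∃r.¬A ⊓ C): not entailed.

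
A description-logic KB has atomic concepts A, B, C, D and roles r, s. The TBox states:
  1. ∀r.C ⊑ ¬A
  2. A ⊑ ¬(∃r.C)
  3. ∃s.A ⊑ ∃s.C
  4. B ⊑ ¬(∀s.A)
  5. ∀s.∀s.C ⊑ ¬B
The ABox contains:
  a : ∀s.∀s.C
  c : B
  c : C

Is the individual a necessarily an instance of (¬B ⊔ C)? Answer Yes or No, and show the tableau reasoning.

1. a : (¬B ⊔ C)?  L(a) = {∀s.∀s.C} ∪ {(B ⊓ ¬C)}
   clash {B, ¬B} at a — a ∈ (¬B ⊔ C)
2. Hence a : (¬B ⊔ C): entailed.

Yes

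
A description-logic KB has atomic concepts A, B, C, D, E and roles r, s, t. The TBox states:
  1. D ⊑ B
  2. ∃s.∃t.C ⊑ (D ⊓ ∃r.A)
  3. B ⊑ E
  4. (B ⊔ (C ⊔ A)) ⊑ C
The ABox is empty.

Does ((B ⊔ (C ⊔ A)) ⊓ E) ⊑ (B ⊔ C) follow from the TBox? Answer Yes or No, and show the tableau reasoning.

Yes

1. ((B ⊔ (C ⊔ A)) ⊓ E) ⊑ (B ⊔ C)  ⇔  (((B ⊔ (C ⊔ A)) ⊓ E) ⊓ (¬B ⊓ ¬C)) unsat w.r.t. T
   all branches close; clash {B, ¬B} at x₀
2. Hence ((B ⊔ (C ⊔ A)) ⊓ E) ⊑ (B ⊔ C): entailed.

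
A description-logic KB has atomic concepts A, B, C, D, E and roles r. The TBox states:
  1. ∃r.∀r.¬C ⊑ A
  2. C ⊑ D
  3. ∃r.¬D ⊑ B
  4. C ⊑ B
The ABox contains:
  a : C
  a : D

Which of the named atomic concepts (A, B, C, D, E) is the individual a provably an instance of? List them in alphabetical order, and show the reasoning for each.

1. a : A?  L(a) = {C, D} ∪ {¬A}
   apply at a: C⊑B
   open: L(a) ⊇ {B, C, D, ¬A, ∀r.∃r.C} — a ∉ A possible
2. a : B?  L(a) = {C, D} ∪ {¬B}
   clash {B, ¬B} at a — a ∈ B
3. a : C?  L(a) = {C, D} ∪ {¬C}
   clash {C, ¬C} at a — a ∈ C
4. a : D?  L(a) = {C, D} ∪ {¬D}
   clash {D, ¬D} at a — a ∈ D
5. a : E?  L(a) = {C, D} ∪ {¬E}
   apply at a: C⊑B
   open: L(a) ⊇ {B, C, D, ¬E, ∀r.∃r.C} — a ∉ E possible
6. Entailed for a: {B, C, D}

{B, C, D}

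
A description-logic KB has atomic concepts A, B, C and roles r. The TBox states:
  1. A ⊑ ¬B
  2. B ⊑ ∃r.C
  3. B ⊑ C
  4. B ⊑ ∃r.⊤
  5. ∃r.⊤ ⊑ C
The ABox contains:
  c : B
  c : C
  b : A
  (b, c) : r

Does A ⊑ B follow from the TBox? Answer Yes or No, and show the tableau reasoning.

No

1. A ⊑ B  ⇔  (A ⊓ ¬B) unsat w.r.t. T
   open: L(x₀) ⊇ {A, ¬B, ∀r.⊥}
2. Hence A ⊑ B: not entailed.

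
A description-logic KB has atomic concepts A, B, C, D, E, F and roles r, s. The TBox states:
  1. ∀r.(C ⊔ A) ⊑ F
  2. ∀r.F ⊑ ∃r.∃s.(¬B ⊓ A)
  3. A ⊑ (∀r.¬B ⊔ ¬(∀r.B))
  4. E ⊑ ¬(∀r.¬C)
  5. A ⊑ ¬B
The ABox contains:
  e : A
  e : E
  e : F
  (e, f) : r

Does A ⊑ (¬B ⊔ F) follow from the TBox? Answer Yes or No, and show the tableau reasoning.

1. A ⊑ (¬B ⊔ F)  ⇔  (A ⊓ (B ⊓ ¬F)) unsat w.r.t. T
   all branches close; clash {B, ¬B} at x₀
2. Hence A ⊑ (¬B ⊔ F): entailed.

Yes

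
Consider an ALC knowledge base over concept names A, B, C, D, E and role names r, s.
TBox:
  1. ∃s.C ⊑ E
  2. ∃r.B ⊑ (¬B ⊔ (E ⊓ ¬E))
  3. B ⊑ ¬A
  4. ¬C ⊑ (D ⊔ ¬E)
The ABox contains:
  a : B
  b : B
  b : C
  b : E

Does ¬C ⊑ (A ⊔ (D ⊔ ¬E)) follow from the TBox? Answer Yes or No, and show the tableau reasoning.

1. ¬C ⊑ (A ⊔ (D ⊔ ¬E))  ⇔  (¬C ⊓ (¬A ⊓ (¬D ⊓ E))) unsat w.r.t. T
   all branches close; clash {E, ¬E} at x₀
2. Hence ¬C ⊑ (A ⊔ (D ⊔ ¬E)): entailed.

Yes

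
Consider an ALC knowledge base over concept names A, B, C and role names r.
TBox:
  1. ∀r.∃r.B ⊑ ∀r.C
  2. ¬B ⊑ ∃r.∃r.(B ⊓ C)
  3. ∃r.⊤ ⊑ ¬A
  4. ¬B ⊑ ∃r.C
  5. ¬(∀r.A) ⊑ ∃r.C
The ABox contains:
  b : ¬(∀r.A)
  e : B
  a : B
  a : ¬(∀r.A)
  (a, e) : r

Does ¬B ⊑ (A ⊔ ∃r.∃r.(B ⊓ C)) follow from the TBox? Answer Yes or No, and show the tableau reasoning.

1. ¬B ⊑ (A ⊔ ∃r.∃r.(B ⊓ C))  ⇔  (¬B ⊓ (¬A ⊓ ∀r.∀r.(¬B ⊔ ¬C))) unsat w.r.t. T
   all branches close; clash {C, ¬C} at an ∃-successor
2. Hence ¬B ⊑ (A ⊔ ∃r.∃r.(B ⊓ C)): entailed.

Yes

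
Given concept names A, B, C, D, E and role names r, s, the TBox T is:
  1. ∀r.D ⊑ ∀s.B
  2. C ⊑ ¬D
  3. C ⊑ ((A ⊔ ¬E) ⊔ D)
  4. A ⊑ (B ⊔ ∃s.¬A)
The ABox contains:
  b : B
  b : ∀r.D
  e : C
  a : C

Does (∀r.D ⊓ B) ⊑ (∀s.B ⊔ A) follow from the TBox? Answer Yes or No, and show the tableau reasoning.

Yes

1. (∀r.D ⊓ B) ⊑ (∀s.B ⊔ A)  ⇔  ((∀r.D ⊓ B) ⊓ (∃s.¬B ⊓ ¬A)) unsat w.r.t. T
   all branches close; clash {D, ¬D} at x₀
2. Hence (∀r.D ⊓ B) ⊑ (∀s.B ⊔ A): entailed.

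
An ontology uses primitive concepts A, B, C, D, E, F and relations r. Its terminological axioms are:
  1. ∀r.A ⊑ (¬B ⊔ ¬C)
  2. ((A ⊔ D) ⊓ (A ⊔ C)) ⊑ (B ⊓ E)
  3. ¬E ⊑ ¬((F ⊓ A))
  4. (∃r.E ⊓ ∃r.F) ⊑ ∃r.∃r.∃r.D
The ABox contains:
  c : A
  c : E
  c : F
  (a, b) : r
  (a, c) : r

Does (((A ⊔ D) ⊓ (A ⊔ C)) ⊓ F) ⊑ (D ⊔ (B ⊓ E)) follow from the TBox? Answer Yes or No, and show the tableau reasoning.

1. (((A ⊔ D) ⊓ (A ⊔ C)) ⊓ F) ⊑ (D ⊔ (B ⊓ E))  ⇔  ((((A ⊔ D) ⊓ (A ⊔ C)) ⊓ F) ⊓ (¬D ⊓ (¬B ⊔ ¬E))) unsat w.r.t. T
   all branches close; clash {D, ¬D} at x₀
2. Hence (((A ⊔ D) ⊓ (A ⊔ C)) ⊓ F) ⊑ (D ⊔ (B ⊓ E)): entailed.

Yes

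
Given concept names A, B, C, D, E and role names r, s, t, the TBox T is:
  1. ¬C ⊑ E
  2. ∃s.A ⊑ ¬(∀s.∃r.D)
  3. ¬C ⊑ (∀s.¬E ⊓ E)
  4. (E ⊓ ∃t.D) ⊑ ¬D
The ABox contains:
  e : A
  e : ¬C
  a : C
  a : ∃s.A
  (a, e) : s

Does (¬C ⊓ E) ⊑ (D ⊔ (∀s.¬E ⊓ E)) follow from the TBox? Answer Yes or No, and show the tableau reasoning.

1. (¬C ⊓ E) ⊑ (D ⊔ (∀s.¬E ⊓ E))  ⇔  ((¬C ⊓ E) ⊓ (¬D ⊓ (∃s.E ⊔ ¬E))) unsat w.r.t. T
   all branches close; clash {E, ¬E} at x₀
2. Hence (¬C ⊓ E) ⊑ (D ⊔ (∀s.¬E ⊓ E)): entailed.

Yes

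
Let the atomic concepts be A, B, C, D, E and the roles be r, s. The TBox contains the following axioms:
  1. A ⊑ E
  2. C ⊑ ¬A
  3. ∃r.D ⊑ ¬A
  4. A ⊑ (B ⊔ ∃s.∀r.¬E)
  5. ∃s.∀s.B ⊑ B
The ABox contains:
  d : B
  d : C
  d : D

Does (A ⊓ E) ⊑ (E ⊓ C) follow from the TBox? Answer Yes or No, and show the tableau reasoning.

1. (A ⊓ E) ⊑ (E ⊓ C)  ⇔  ((A ⊓ E) ⊓ (¬E ⊔ ¬C)) unsat w.r.t. T
   apply at x₀: A⊑(B ⊔ ∃s.∀r.¬E)
   open: L(x₀) ⊇ {A, B, E, ¬C, ∀r.¬D, …}
2. Hence (A ⊓ E) ⊑ (E ⊓ C): not entailed.

No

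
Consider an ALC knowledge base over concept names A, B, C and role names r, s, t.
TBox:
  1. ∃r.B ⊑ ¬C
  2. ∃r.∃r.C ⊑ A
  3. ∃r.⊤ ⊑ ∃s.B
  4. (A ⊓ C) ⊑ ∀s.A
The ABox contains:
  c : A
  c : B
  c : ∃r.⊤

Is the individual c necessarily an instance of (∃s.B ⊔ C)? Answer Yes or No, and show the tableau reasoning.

Yes

1. c : (∃s.B ⊔ C)?  L(c) = {A, B, ∃r.⊤} ∪ {(∀s.¬B ⊓ ¬C)}
   clash {B, ¬B} at an ∃-successor — c ∈ (∃s.B ⊔ C)
2. Hence c : (∃s.B ⊔ C): entailed.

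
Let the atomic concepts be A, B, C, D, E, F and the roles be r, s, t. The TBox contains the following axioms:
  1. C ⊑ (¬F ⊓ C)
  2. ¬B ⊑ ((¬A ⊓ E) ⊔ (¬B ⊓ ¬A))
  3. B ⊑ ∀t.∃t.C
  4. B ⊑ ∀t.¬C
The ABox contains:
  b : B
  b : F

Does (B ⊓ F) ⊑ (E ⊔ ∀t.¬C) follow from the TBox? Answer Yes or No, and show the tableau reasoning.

1. (B ⊓ F) ⊑ (E ⊔ ∀t.¬C)  ⇔  ((B ⊓ F) ⊓ (¬E ⊓ ∃t.C)) unsat w.r.t. T
   all branches close; clash {F, ¬F} at x₀
2. Hence (B ⊓ F) ⊑ (E ⊔ ∀t.¬C): entailed.

Yes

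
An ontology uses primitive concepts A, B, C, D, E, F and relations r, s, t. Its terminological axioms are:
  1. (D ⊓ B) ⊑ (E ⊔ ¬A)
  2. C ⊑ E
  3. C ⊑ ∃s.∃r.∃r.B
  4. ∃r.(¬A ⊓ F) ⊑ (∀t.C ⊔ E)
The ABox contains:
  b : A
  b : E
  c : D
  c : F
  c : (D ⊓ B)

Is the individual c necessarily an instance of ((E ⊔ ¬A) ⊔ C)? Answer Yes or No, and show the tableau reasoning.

1. c : ((E ⊔ ¬A) ⊔ C)?  L(c) = {D, F, (D ⊓ B)} ∪ {((¬E ⊓ A) ⊓ ¬C)}
   clash {A, ¬A} at c — c ∈ ((E ⊔ ¬A) ⊔ C)
2. Hence c : ((E ⊔ ¬A) ⊔ C): entailed.

Yes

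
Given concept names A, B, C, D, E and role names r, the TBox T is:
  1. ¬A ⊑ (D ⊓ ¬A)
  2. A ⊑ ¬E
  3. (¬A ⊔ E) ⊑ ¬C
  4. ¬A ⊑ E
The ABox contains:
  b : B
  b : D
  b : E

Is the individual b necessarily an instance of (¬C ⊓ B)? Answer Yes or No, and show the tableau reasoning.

Yes

1. b : (¬C ⊓ B)?  L(b) = {B, D, E} ∪ {(C ⊔ ¬B)}
   clash {B, ¬B} at b — b ∈ (¬C ⊓ B)
2. Hence b : (¬C ⊓ B): entailed.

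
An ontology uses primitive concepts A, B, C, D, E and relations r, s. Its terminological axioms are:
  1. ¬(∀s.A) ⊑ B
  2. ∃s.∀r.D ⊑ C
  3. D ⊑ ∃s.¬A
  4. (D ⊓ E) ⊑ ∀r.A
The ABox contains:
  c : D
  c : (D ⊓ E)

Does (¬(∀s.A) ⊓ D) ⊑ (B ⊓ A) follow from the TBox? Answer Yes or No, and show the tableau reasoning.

1. (¬(∀s.A) ⊓ D) ⊑ (B ⊓ A)  ⇔  ((∃s.¬A ⊓ D) ⊓ (¬B ⊔ ¬A)) unsat w.r.t. T
   apply at x₀: ¬(∀s.A)⊑B
   open: L(x₀) ⊇ {B, D, ¬A, ¬E, ∀s.∃r.¬D, …} (+ ∃-successors)
2. Hence (¬(∀s.A) ⊓ D) ⊑ (B ⊓ A): not entailed.

No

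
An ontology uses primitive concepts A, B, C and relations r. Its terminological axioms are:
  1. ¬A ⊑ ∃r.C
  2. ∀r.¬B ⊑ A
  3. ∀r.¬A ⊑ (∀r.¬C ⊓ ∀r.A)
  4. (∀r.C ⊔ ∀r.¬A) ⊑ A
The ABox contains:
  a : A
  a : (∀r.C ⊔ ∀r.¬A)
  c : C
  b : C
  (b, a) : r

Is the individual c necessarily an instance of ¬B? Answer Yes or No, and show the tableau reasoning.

1. c : ¬B?  L(c) = {C} ∪ {B}
   open: L(c) ⊇ {A, B, C, ∃r.A} (+ ∃-successors) — c ∉ ¬B possible
2. Hence c : ¬B: not entailed.

No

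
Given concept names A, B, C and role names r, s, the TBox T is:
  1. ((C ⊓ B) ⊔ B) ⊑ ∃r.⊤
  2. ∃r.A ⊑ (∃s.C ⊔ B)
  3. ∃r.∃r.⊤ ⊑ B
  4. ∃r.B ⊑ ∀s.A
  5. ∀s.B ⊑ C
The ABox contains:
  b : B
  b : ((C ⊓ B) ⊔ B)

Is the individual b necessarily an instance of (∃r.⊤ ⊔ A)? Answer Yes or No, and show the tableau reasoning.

Yes

1. b : (∃r.⊤ ⊔ A)?  L(b) = {B, ((C ⊓ B) ⊔ B)} ∪ {(∀r.⊥ ⊓ ¬A)}
   clash ⊥ at an ∃-successor — b ∈ (∃r.⊤ ⊔ A)
2. Hence b : (∃r.⊤ ⊔ A): entailed.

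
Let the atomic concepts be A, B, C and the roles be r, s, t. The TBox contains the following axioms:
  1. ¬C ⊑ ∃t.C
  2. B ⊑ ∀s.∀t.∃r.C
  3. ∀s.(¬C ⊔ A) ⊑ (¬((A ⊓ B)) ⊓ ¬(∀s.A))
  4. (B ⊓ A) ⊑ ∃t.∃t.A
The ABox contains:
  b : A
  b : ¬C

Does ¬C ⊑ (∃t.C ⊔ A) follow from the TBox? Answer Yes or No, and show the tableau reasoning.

1. ¬C ⊑ (∃t.C ⊔ A)  ⇔  (¬C ⊓ (∀t.¬C ⊓ ¬A)) unsat w.r.t. T
   all branches close; clash {C, ¬C} at an ∃-successor
2. Hence ¬C ⊑ (∃t.C ⊔ A): entailed.

Yes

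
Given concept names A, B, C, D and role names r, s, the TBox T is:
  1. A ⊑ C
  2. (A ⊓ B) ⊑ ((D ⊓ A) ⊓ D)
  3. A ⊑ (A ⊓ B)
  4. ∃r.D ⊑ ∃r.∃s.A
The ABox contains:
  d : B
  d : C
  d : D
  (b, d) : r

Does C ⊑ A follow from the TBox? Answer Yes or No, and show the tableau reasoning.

1. C ⊑ A  ⇔  (C ⊓ ¬A) unsat w.r.t. T
   open: L(x₀) ⊇ {C, ¬A, ∀r.¬D}
2. Hence C ⊑ A: not entailed.

No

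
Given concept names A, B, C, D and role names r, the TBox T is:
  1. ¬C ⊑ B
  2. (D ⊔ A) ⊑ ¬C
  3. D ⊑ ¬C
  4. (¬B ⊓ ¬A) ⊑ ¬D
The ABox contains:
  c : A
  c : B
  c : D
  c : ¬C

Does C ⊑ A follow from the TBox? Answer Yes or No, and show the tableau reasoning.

1. C ⊑ A  ⇔  (C ⊓ ¬A) unsat w.r.t. T
   open: L(x₀) ⊇ {B, C, ¬A, ¬D}
2. Hence C ⊑ A: not entailed.

No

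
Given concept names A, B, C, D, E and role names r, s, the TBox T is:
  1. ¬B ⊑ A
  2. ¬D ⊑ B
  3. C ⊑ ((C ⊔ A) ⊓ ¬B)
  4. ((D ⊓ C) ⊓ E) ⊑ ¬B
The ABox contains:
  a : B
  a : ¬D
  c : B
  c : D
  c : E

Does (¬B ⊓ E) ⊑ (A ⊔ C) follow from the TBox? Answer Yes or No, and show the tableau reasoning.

1. (¬B ⊓ E) ⊑ (A ⊔ C)  ⇔  ((¬B ⊓ E) ⊓ (¬A ⊓ ¬C)) unsat w.r.t. T
   all branches close; clash {A, ¬A} at x₀
2. Hence (¬B ⊓ E) ⊑ (A ⊔ C): entailed.

Yes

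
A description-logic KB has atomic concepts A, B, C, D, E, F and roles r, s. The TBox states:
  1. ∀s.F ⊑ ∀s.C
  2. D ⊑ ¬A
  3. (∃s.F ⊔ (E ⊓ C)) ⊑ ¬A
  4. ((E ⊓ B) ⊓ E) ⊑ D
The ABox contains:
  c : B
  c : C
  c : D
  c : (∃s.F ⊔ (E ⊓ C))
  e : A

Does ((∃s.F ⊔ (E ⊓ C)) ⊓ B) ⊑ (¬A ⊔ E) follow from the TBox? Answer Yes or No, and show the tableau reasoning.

Yes

1. ((∃s.F ⊔ (E ⊓ C)) ⊓ B) ⊑ (¬A ⊔ E)  ⇔  (((∃s.F ⊔ (E ⊓ C)) ⊓ B) ⊓ (A ⊓ ¬E)) unsat w.r.t. T
   all branches close; clash {A, ¬A} at x₀
2. Hence ((∃s.F ⊔ (E ⊓ C)) ⊓ B) ⊑ (¬A ⊔ E): entailed.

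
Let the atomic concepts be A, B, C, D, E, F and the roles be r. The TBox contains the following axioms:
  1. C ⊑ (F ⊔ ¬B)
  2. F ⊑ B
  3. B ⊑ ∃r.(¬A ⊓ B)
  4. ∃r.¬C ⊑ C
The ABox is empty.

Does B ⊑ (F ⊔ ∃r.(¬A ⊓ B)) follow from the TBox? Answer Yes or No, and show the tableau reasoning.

1. B ⊑ (F ⊔ ∃r.(¬A ⊓ B))  ⇔  (B ⊓ (¬F ⊓ ∀r.(A ⊔ ¬B))) unsat w.r.t. T
   all branches close; clash {B, ¬B} at x₀
2. Hence B ⊑ (F ⊔ ∃r.(¬A ⊓ B)): entailed.

Yes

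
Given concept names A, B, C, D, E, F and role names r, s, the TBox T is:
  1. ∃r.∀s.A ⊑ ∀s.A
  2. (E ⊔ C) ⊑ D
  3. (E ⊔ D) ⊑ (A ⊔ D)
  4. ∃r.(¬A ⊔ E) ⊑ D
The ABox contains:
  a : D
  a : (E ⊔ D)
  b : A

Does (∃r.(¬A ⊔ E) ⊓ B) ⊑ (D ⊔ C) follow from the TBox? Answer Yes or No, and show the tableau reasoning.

Yes

1. (∃r.(¬A ⊔ E) ⊓ B) ⊑ (D ⊔ C)  ⇔  ((∃r.(¬A ⊔ E) ⊓ B) ⊓ (¬D ⊓ ¬C)) unsat w.r.t. T
   all branches close; clash {D, ¬D} at x₀
2. Hence (∃r.(¬A ⊔ E) ⊓ B) ⊑ (D ⊔ C): entailed.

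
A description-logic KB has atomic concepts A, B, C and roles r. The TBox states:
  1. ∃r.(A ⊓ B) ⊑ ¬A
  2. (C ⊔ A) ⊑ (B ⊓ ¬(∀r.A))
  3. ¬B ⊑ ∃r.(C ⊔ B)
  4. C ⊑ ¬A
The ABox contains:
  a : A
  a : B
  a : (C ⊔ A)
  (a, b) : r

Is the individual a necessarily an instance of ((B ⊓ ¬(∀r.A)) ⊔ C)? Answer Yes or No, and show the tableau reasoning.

Yes

1. a : ((B ⊓ ¬(∀r.A)) ⊔ C)?  L(a) = {A, B, (C ⊔ A)} ∪ {((¬B ⊔ ∀r.A) ⊓ ¬C)}
   clash {A, ¬A} at a — a ∈ ((B ⊓ ¬(∀r.A)) ⊔ C)
2. Hence a : ((B ⊓ ¬(∀r.A)) ⊔ C): entailed.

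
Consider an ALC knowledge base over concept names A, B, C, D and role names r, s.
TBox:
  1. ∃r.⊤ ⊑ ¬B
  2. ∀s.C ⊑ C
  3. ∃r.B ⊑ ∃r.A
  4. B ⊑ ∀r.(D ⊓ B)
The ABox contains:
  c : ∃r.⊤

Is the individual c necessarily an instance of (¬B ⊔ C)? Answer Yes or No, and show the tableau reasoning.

Yes

1. c : (¬B ⊔ C)?  L(c) = {∃r.⊤} ∪ {(B ⊓ ¬C)}
   clash {B, ¬B} at c — c ∈ (¬B ⊔ C)
2. Hence c : (¬B ⊔ C): entailed.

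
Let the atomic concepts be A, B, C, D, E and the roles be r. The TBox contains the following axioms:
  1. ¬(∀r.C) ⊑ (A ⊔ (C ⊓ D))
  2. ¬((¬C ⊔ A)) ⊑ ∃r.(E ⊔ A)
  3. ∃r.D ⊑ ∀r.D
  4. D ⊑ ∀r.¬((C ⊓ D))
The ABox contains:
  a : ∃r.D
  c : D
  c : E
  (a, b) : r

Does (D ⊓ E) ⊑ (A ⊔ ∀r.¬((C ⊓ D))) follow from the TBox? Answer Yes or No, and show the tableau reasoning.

Yes

1. (D ⊓ E) ⊑ (A ⊔ ∀r.¬((C ⊓ D)))  ⇔  ((D ⊓ E) ⊓ (¬A ⊓ ∃r.(C ⊓ D))) unsat w.r.t. T
   all branches close; clash {D, ¬D} at an ∃-successor
2. Hence (D ⊓ E) ⊑ (A ⊔ ∀r.¬((C ⊓ D))): entailed.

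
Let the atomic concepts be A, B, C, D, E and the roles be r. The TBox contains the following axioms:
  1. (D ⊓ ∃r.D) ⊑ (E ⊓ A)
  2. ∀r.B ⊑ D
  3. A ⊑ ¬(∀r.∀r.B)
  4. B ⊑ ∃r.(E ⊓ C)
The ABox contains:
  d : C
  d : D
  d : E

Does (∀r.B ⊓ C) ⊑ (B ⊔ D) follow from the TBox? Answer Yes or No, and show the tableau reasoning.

Yes

1. (∀r.B ⊓ C) ⊑ (B ⊔ D)  ⇔  ((∀r.B ⊓ C) ⊓ (¬B ⊓ ¬D)) unsat w.r.t. T
   all branches close; clash {D, ¬D} at x₀
2. Hence (∀r.B ⊓ C) ⊑ (B ⊔ D): entailed.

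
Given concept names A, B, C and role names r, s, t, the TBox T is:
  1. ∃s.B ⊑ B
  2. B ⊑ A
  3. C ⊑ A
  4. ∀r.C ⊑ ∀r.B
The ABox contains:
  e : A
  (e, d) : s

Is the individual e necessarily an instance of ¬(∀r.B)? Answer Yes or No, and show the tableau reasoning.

1. e : ¬(∀r.B)?  L(e) = {A} ∪ {∀r.B}
   open: L(e) ⊇ {A, ∀r.B, ∀s.¬B} — e ∉ ¬(∀r.B) possible
2. Hence e : ¬(∀r.B): not entailed.

No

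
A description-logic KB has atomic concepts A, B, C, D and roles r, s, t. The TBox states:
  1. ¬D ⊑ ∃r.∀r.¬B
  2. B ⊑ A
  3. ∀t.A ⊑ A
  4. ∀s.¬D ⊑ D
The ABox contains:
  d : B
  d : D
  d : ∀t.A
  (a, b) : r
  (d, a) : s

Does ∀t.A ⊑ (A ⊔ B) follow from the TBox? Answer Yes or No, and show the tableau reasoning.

1. ∀t.A ⊑ (A ⊔ B)  ⇔  (∀t.A ⊓ (¬A ⊓ ¬B)) unsat w.r.t. T
   all branches close; clash {A, ¬A} at x₀
2. Hence ∀t.A ⊑ (A ⊔ B): entailed.

Yes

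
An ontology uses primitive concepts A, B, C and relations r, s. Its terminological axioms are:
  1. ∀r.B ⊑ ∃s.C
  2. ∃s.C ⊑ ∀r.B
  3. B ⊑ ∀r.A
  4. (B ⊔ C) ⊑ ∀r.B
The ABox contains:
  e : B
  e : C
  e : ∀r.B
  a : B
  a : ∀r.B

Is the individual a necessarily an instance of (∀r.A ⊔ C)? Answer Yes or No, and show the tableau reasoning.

1. a : (∀r.A ⊔ C)?  L(a) = {B, ∀r.B} ∪ {(∃r.¬A ⊓ ¬C)}
   clash {A, ¬A} at an ∃-successor — a ∈ (∀r.A ⊔ C)
2. Hence a : (∀r.A ⊔ C): entailed.

Yes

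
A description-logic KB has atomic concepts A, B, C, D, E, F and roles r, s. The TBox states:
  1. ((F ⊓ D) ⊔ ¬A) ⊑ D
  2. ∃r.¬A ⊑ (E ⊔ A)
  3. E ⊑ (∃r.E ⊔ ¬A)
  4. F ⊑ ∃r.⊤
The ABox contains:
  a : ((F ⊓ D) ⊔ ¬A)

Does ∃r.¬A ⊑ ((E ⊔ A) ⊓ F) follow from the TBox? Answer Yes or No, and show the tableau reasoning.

1. ∃r.¬A ⊑ ((E ⊔ A) ⊓ F)  ⇔  (∃r.¬A ⊓ ((¬E ⊓ ¬A) ⊔ ¬F)) unsat w.r.t. T
   apply at x₀: ∃r.¬A⊑(E ⊔ A)
   open: L(x₀) ⊇ {A, E, ¬F, ∃r.E, ∃r.¬A} (+ ∃-successors)
2. Hence ∃r.¬A ⊑ ((E ⊔ A) ⊓ F): not entailed.

No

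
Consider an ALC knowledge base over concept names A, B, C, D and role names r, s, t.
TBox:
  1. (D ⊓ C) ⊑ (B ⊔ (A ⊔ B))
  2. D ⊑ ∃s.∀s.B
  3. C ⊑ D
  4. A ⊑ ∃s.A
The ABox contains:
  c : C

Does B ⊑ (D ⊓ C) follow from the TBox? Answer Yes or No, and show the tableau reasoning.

1. B ⊑ (D ⊓ C)  ⇔  (B ⊓ (¬D ⊔ ¬C)) unsat w.r.t. T
   open: L(x₀) ⊇ {B, ¬A, ¬C, ¬D}
2. Hence B ⊑ (D ⊓ C): not entailed.

No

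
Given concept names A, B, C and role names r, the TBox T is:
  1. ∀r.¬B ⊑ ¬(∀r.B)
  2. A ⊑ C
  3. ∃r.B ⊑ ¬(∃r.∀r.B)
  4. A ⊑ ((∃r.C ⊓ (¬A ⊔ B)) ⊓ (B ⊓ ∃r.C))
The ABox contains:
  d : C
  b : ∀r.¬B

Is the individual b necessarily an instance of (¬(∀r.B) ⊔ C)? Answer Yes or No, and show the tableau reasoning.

Yes

1. b : (¬(∀r.B) ⊔ C)?  L(b) = {∀r.¬B} ∪ {(∀r.B ⊓ ¬C)}
   clash {C, ¬C} at b — b ∈ (¬(∀r.B) ⊔ C)
2. Hence b : (¬(∀r.B) ⊔ C): entailed.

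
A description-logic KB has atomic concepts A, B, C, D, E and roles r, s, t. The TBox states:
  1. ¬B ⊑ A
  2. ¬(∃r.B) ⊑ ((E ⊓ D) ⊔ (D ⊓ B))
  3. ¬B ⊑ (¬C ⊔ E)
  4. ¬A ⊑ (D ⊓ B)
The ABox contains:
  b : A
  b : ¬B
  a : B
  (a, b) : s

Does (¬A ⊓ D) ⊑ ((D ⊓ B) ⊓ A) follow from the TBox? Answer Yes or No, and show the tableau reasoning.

No

1. (¬A ⊓ D) ⊑ ((D ⊓ B) ⊓ A)  ⇔  ((¬A ⊓ D) ⊓ ((¬D ⊔ ¬B) ⊔ ¬A)) unsat w.r.t. T
   apply at x₀: ¬A⊑(D ⊓ B)
   open: L(x₀) ⊇ {B, D, ¬A, ∃r.B} (+ ∃-successors)
2. Hence (¬A ⊓ D) ⊑ ((D ⊓ B) ⊓ A): not entailed.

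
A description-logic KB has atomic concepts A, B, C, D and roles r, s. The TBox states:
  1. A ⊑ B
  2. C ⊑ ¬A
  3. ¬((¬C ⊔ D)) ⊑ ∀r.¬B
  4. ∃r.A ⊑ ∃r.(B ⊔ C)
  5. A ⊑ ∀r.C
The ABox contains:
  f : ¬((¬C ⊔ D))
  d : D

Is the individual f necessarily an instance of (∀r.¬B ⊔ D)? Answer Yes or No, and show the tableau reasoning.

1. f : (∀r.¬B ⊔ D)?  L(f) = {¬((¬C ⊔ D))} ∪ {(∃r.B ⊓ ¬D)}
   clash {B, ¬B} at an ∃-successor — f ∈ (∀r.¬B ⊔ D)
2. Hence f : (∀r.¬B ⊔ D): entailed.

Yes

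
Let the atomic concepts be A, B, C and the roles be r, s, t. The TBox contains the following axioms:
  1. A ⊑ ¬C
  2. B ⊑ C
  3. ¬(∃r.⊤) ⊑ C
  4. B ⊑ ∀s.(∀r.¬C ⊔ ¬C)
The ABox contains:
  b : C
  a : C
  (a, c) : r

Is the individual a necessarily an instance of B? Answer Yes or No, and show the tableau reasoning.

No

1. a : B?  L(a) = {C} ∪ {¬B}
   open: L(a) ⊇ {C, ¬A, ¬B} — a ∉ B possible
2. Hence a : B: not entailed.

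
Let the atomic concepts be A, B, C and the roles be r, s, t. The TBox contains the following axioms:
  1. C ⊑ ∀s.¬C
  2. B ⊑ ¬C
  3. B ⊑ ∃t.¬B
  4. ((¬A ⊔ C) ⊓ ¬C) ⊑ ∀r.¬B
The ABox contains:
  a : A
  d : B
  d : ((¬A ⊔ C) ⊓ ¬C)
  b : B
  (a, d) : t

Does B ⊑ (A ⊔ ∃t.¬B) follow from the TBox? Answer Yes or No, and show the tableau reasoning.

Yes

1. B ⊑ (A ⊔ ∃t.¬B)  ⇔  (B ⊓ (¬A ⊓ ∀t.B)) unsat w.r.t. T
   all branches close; clash {B, ¬B} at an ∃-successor
2. Hence B ⊑ (A ⊔ ∃t.¬B): entailed.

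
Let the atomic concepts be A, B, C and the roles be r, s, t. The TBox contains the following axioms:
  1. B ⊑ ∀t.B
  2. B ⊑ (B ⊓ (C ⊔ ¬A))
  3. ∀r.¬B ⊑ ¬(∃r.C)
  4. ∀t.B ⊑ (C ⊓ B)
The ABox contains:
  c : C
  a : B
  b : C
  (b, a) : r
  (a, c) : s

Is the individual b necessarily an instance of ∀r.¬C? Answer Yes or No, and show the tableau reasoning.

No

1. b : ∀r.¬C?  L(b) = {C} ∪ {∃r.C}
   open: L(b) ⊇ {C, ¬B, ∃r.B, ∃r.C, ∃t.¬B} (+ ∃-successors) — b ∉ ∀r.¬C possible
2. Hence b : ∀r.¬C: not entailed.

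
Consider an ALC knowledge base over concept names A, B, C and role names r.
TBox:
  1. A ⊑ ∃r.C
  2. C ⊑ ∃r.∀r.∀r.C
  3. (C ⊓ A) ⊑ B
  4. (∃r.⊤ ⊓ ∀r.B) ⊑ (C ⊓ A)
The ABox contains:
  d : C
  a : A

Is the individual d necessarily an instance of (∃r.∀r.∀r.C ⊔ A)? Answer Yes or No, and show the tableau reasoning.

Yes

1. d : (∃r.∀r.∀r.C ⊔ A)?  L(d) = {C} ∪ {(∀r.∃r.∃r.¬C ⊓ ¬A)}
   clash {A, ¬A} at d — d ∈ (∃r.∀r.∀r.C ⊔ A)
2. Hence d : (∃r.∀r.∀r.C ⊔ A): entailed.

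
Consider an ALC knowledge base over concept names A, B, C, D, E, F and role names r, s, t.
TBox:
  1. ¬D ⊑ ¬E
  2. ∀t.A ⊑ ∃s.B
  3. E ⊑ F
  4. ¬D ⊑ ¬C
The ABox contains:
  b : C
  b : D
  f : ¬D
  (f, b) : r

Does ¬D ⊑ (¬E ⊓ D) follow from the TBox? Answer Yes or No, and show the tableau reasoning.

No

1. ¬D ⊑ (¬E ⊓ D)  ⇔  (¬D ⊓ (E ⊔ ¬D)) unsat w.r.t. T
   apply at x₀: ¬D⊑¬E; ¬D⊑¬C
   open: L(x₀) ⊇ {¬C, ¬D, ¬E, ∃t.¬A} (+ ∃-successors)
2. Hence ¬D ⊑ (¬E ⊓ D): not entailed.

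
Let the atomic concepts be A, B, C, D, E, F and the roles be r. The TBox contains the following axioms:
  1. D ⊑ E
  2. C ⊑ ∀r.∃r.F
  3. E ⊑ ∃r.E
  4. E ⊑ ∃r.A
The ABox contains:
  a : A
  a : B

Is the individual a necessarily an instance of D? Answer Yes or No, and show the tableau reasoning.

1. a : D?  L(a) = {A, B} ∪ {¬D}
   open: L(a) ⊇ {A, B, ¬C, ¬D, ¬E} — a ∉ D possible
2. Hence a : D: not entailed.

No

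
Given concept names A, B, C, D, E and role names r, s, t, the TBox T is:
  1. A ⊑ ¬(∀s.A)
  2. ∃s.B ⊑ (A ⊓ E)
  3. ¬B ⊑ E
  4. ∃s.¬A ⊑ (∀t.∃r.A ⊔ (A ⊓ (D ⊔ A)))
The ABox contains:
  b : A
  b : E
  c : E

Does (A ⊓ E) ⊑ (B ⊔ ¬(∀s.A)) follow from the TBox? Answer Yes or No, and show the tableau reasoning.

1. (A ⊓ E) ⊑ (B ⊔ ¬(∀s.A))  ⇔  ((A ⊓ E) ⊓ (¬B ⊓ ∀s.A)) unsat w.r.t. T
   all branches close; clash {A, ¬A} at an ∃-successor
2. Hence (A ⊓ E) ⊑ (B ⊔ ¬(∀s.A)): entailed.

Yes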